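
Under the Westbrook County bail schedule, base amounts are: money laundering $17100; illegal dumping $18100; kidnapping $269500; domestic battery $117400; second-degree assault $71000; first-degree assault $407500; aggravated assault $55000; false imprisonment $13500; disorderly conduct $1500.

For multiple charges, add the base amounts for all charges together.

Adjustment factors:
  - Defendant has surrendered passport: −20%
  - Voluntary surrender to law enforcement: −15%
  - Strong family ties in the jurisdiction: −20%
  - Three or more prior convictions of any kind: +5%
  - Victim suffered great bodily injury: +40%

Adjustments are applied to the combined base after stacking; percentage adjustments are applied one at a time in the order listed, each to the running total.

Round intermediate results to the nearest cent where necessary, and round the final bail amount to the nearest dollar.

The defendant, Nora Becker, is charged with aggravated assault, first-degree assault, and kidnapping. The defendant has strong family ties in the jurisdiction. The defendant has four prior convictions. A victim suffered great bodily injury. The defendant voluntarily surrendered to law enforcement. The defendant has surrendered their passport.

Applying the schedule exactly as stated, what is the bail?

Base amounts from the schedule: aggravated assault $55000; first-degree assault $407500; kidnapping $269500.
Stacking rule: sum of all bases. $55000 + $407500 + $269500 = $732000.
Defendant has surrendered passport (−20%): $732000 × 0.8 = $585600.
Voluntary surrender to law enforcement (−15%): $585600 × 0.85 = $497760.
Strong family ties in the jurisdiction (−20%): $497760 × 0.8 = $398208.
Three or more prior convictions of any kind (+5%): $398208 × 1.05 = $418118.40.
Victim suffered great bodily injury (+40%): $418118.40 × 1.4 = $585365.76.
Rounded to the nearest dollar: $585366.

$585366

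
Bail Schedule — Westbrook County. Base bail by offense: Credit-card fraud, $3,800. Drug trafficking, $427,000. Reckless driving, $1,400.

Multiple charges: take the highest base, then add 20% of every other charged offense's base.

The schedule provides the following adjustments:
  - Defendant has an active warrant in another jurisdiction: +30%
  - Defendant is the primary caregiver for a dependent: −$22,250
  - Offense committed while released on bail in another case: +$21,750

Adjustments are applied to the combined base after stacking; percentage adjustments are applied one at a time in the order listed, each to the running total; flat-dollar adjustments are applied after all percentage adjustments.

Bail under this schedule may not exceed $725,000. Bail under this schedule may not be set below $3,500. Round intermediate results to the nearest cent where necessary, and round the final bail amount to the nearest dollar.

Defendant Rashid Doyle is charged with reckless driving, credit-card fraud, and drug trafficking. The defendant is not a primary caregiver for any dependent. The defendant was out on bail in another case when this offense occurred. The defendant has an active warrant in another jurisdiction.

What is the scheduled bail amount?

$578,202

Base amounts from the schedule: reckless driving $1,400; credit-card fraud $3,800; drug trafficking $427,000.
Stacking rule: highest base plus 20% of each additional charge. Highest is drug trafficking at $427,000. Additional: $1,400 × 20% = $280; $3,800 × 20% = $760. Combined base = $427,000 + $1,040 = $428,040.
Defendant has an active warrant in another jurisdiction (+30%): $428,040 × 1.3 = $556,452.
Offense committed while released on bail in another case (+$21,750 flat): $556,452 + $21,750 = $578,202.
$578,202 is within the $725,000 maximum.
$578,202 is at or above the $3,500 minimum.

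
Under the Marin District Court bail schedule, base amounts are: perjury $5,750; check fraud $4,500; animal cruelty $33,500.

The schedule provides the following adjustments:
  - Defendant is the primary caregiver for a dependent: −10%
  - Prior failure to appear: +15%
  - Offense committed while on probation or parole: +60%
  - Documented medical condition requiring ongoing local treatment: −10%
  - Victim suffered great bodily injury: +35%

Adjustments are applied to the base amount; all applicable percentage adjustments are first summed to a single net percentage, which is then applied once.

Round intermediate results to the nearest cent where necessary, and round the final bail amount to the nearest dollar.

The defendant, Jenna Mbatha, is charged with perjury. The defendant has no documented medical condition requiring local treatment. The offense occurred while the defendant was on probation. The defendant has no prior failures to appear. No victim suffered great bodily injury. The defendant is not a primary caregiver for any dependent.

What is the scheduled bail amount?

$9,200

Base amounts from the schedule: perjury $5,750.
Single charge. Combined base = $5,750.
Offense committed while on probation or parole (+60%): $5,750 × 1.6 = $9,200.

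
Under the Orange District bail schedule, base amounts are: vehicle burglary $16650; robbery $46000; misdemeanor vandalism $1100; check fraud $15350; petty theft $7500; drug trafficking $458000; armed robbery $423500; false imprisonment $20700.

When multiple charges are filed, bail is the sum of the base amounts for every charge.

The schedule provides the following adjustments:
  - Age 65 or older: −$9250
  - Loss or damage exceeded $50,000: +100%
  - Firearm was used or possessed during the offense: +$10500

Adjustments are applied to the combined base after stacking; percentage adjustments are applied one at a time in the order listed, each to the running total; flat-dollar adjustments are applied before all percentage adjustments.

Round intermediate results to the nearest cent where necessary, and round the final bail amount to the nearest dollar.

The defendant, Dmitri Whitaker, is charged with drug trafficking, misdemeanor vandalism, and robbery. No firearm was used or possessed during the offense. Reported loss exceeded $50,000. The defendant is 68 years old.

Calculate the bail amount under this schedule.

$991700

Base amounts from the schedule: drug trafficking $458000; misdemeanor vandalism $1100; robbery $46000.
Stacking rule: sum of all bases. $458000 + $1100 + $46000 = $505100.
Age 65 or older (−$9250 flat): $505100 − $9250 = $495850.
Loss or damage exceeded $50,000 (+100%): $495850 × 2 = $991700.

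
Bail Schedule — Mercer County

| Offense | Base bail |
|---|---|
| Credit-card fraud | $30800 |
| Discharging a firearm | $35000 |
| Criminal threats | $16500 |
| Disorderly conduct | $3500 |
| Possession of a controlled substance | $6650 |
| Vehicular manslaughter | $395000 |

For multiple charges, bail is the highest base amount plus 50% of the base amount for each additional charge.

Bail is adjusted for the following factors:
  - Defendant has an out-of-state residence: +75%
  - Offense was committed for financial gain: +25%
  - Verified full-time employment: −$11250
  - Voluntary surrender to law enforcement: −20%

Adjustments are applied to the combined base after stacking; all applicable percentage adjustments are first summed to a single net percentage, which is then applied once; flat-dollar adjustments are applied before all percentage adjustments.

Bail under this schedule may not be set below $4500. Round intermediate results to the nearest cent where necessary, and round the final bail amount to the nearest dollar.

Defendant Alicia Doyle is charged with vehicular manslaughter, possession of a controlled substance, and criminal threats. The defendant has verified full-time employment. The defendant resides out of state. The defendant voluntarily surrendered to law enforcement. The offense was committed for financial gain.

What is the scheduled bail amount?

$711585

Base amounts from the schedule: vehicular manslaughter $395000; possession of a controlled substance $6650; criminal threats $16500.
Stacking rule: highest base plus 50% of each additional charge. Highest is vehicular manslaughter at $395000. Additional: $6650 × 50% = $3325; $16500 × 50% = $8250. Combined base = $395000 + $11575 = $406575.
Verified full-time employment (−$11250 flat): $406575 − $11250 = $395325.
Net percentage adjustment: +75% +25% −20% = +80%. $395325 × 1.8 = $711585.
$711585 is at or above the $4500 minimum.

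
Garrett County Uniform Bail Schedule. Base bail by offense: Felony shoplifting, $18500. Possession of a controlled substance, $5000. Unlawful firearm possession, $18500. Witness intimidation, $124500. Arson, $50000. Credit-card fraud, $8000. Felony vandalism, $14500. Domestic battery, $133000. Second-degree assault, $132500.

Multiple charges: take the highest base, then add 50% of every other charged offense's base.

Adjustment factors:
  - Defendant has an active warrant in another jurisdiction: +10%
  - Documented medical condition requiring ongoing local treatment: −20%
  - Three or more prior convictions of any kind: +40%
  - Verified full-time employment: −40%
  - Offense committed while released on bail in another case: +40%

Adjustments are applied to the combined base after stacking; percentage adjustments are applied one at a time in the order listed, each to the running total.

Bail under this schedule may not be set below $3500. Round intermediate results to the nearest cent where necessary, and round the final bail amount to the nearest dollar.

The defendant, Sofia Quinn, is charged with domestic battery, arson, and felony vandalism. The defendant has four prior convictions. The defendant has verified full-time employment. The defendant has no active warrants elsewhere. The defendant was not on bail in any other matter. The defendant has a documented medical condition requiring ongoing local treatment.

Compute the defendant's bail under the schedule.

Base amounts from the schedule: domestic battery $133000; arson $50000; felony vandalism $14500.
Stacking rule: highest base plus 50% of each additional charge. Highest is domestic battery at $133000. Additional: $50000 × 50% = $25000; $14500 × 50% = $7250. Combined base = $133000 + $32250 = $165250.
Documented medical condition requiring ongoing local treatment (−20%): $165250 × 0.8 = $132200.
Three or more prior convictions of any kind (+40%): $132200 × 1.4 = $185080.
Verified full-time employment (−40%): $185080 × 0.6 = $111048.
$111048 is at or above the $3500 minimum.

$111048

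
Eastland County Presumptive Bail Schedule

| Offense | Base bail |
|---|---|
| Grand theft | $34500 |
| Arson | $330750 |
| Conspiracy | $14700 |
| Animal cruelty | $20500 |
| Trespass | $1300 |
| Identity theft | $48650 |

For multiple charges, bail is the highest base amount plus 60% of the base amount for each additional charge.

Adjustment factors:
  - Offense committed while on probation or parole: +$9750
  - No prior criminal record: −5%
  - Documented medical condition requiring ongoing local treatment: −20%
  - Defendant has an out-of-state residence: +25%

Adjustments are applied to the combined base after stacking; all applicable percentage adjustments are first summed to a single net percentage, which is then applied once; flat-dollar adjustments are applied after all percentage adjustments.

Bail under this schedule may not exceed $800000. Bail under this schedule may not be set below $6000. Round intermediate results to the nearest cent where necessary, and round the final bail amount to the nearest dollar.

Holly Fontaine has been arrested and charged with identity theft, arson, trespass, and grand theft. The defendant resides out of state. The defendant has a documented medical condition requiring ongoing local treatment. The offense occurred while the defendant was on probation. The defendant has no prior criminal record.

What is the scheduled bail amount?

$391170

Base amounts from the schedule: identity theft $48650; arson $330750; trespass $1300; grand theft $34500.
Stacking rule: highest base plus 60% of each additional charge. Highest is arson at $330750. Additional: $48650 × 60% = $29190; $1300 × 60% = $780; $34500 × 60% = $20700. Combined base = $330750 + $50670 = $381420.
Net percentage adjustment: −5% −20% +25% = +0%. $381420 × 1 = $381420.
Offense committed while on probation or parole (+$9750 flat): $381420 + $9750 = $391170.
$391170 is within the $800000 maximum.
$391170 is at or above the $6000 minimum.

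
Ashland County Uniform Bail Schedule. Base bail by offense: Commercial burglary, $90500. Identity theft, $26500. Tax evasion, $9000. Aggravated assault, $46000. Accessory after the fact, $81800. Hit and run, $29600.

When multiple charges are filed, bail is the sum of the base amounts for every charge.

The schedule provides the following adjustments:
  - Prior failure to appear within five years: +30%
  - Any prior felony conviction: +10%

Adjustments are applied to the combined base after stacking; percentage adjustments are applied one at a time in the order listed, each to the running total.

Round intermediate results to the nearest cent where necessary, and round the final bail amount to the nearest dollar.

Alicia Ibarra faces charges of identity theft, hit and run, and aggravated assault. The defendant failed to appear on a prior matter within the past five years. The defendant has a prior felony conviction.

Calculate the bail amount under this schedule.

Base amounts from the schedule: identity theft $26500; hit and run $29600; aggravated assault $46000.
Stacking rule: sum of all bases. $26500 + $29600 + $46000 = $102100.
Prior failure to appear within five years (+30%): $102100 × 1.3 = $132730.
Any prior felony conviction (+10%): $132730 × 1.1 = $146003.

$146003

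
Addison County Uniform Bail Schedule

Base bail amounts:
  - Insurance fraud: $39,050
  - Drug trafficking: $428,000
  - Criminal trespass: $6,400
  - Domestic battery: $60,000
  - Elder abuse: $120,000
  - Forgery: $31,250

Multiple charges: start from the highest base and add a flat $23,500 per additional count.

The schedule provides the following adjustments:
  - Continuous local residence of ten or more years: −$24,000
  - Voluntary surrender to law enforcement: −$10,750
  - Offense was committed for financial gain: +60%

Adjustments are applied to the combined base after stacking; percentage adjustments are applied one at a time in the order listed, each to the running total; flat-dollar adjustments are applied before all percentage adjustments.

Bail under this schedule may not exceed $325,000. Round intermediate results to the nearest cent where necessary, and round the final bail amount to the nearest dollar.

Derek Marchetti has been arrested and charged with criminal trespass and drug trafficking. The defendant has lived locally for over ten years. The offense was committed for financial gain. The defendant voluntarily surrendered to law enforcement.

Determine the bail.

$325,000

Base amounts from the schedule: criminal trespass $6,400; drug trafficking $428,000.
Stacking rule: highest base plus $23,500 per additional charge. Highest is drug trafficking at $428,000; 1 additional charge → +$23,500. Combined base = $451,500.
Continuous local residence of ten or more years (−$24,000 flat): $451,500 − $24,000 = $427,500.
Voluntary surrender to law enforcement (−$10,750 flat): $427,500 − $10,750 = $416,750.
Offense was committed for financial gain (+60%): $416,750 × 1.6 = $666,800.
Result $666,800 exceeds the maximum of $325,000; bail is capped at $325,000.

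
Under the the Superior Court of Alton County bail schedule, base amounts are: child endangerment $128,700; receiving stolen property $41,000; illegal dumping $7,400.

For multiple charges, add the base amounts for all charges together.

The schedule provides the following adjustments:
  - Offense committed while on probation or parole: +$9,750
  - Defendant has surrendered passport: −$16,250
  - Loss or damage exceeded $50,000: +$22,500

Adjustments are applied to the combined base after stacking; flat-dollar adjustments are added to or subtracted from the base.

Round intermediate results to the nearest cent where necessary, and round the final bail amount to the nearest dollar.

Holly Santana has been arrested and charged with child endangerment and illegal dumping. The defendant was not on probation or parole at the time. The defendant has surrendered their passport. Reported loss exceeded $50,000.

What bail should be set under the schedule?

$142,350

Base amounts from the schedule: child endangerment $128,700; illegal dumping $7,400.
Stacking rule: sum of all bases. $128,700 + $7,400 = $136,100.
Defendant has surrendered passport (−$16,250 flat): $136,100 − $16,250 = $119,850.
Loss or damage exceeded $50,000 (+$22,500 flat): $119,850 + $22,500 = $142,350.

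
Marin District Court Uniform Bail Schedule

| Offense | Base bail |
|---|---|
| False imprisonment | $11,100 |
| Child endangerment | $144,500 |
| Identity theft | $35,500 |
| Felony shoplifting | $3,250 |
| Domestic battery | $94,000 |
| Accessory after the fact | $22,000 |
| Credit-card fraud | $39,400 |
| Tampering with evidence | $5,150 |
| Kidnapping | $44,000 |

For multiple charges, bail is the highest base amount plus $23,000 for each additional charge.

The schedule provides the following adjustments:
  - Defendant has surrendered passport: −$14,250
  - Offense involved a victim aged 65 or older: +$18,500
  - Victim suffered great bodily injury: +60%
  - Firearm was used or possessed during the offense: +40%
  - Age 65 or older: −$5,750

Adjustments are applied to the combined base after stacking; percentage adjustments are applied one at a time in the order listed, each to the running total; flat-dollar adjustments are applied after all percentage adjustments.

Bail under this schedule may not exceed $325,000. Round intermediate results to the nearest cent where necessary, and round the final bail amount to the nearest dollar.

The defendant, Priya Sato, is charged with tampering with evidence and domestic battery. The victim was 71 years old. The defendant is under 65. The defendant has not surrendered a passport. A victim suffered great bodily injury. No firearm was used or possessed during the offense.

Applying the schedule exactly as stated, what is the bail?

Base amounts from the schedule: tampering with evidence $5,150; domestic battery $94,000.
Stacking rule: highest base plus $23,000 per additional charge. Highest is domestic battery at $94,000; 1 additional charge → +$23,000. Combined base = $117,000.
Victim suffered great bodily injury (+60%): $117,000 × 1.6 = $187,200.
Offense involved a victim aged 65 or older (+$18,500 flat): $187,200 + $18,500 = $205,700.
$205,700 is within the $325,000 maximum.

$205,700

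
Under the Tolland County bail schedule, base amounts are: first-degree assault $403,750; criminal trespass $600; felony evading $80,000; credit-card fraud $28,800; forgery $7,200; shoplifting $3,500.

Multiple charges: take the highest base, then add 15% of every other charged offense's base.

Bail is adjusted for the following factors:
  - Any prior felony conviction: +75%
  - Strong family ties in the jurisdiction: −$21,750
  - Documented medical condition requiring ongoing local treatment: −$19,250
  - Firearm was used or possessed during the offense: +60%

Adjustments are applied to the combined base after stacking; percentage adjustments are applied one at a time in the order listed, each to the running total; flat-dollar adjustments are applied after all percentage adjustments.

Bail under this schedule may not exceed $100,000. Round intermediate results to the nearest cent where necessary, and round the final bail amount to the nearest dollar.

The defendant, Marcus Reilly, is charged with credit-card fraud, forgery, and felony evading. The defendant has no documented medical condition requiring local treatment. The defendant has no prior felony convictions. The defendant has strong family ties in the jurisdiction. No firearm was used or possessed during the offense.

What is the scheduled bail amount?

Base amounts from the schedule: credit-card fraud $28,800; forgery $7,200; felony evading $80,000.
Stacking rule: highest base plus 15% of each additional charge. Highest is felony evading at $80,000. Additional: $28,800 × 15% = $4,320; $7,200 × 15% = $1,080. Combined base = $80,000 + $5,400 = $85,400.
Strong family ties in the jurisdiction (−$21,750 flat): $85,400 − $21,750 = $63,650.
$63,650 is within the $100,000 maximum.

$63,650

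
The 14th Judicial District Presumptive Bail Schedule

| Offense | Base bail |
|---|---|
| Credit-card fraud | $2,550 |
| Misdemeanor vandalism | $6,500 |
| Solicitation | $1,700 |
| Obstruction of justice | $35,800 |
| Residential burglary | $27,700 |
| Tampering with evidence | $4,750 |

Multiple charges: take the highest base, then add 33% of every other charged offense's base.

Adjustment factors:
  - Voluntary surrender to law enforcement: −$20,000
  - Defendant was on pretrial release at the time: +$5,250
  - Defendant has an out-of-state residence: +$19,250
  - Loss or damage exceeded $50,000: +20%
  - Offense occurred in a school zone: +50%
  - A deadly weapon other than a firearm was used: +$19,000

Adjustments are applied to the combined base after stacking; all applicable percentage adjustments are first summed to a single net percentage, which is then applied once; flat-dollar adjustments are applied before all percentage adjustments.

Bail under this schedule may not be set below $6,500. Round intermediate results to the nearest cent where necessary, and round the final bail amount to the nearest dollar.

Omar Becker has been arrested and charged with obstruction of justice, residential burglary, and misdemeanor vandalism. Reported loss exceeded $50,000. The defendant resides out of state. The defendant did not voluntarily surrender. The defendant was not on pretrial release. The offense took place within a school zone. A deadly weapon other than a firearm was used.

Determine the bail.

Base amounts from the schedule: obstruction of justice $35,800; residential burglary $27,700; misdemeanor vandalism $6,500.
Stacking rule: highest base plus 33% of each additional charge. Highest is obstruction of justice at $35,800. Additional: $27,700 × 33% = $9,141; $6,500 × 33% = $2,145. Combined base = $35,800 + $11,286 = $47,086.
Defendant has an out-of-state residence (+$19,250 flat): $47,086 + $19,250 = $66,336.
A deadly weapon other than a firearm was used (+$19,000 flat): $66,336 + $19,000 = $85,336.
Net percentage adjustment: +20% +50% = +70%. $85,336 × 1.7 = $145,071.20.
$145,071.20 is at or above the $6,500 minimum.
Rounded to the nearest dollar: $145,071.

$145,071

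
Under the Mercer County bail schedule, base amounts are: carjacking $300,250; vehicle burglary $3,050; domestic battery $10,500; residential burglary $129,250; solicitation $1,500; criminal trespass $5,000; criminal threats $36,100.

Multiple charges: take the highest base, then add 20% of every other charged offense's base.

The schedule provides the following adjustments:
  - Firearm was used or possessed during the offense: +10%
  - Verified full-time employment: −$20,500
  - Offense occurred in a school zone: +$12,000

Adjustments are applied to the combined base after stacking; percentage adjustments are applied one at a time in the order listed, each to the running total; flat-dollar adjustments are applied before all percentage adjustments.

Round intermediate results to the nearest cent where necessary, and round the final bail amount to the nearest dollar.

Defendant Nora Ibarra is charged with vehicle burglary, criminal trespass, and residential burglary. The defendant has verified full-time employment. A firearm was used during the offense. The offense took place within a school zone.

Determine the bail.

$134,596

Base amounts from the schedule: vehicle burglary $3,050; criminal trespass $5,000; residential burglary $129,250.
Stacking rule: highest base plus 20% of each additional charge. Highest is residential burglary at $129,250. Additional: $3,050 × 20% = $610; $5,000 × 20% = $1,000. Combined base = $129,250 + $1,610 = $130,860.
Verified full-time employment (−$20,500 flat): $130,860 − $20,500 = $110,360.
Offense occurred in a school zone (+$12,000 flat): $110,360 + $12,000 = $122,360.
Firearm was used or possessed during the offense (+10%): $122,360 × 1.1 = $134,596.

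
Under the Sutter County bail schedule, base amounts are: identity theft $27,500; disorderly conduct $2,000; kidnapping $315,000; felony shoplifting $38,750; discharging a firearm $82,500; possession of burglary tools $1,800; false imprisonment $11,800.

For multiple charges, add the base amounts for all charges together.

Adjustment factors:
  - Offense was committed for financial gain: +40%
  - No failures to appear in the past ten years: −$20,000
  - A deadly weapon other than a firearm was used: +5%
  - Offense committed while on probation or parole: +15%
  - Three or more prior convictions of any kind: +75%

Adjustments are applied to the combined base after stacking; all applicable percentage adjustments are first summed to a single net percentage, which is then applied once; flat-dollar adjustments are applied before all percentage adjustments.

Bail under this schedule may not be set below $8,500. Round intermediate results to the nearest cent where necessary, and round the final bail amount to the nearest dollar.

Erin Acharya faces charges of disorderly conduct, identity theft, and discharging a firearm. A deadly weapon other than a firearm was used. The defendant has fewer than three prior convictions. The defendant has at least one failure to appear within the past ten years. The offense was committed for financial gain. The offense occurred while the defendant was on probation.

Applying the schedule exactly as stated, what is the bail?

Base amounts from the schedule: disorderly conduct $2,000; identity theft $27,500; discharging a firearm $82,500.
Stacking rule: sum of all bases. $2,000 + $27,500 + $82,500 = $112,000.
Net percentage adjustment: +40% +5% +15% = +60%. $112,000 × 1.6 = $179,200.
$179,200 is at or above the $8,500 minimum.

$179,200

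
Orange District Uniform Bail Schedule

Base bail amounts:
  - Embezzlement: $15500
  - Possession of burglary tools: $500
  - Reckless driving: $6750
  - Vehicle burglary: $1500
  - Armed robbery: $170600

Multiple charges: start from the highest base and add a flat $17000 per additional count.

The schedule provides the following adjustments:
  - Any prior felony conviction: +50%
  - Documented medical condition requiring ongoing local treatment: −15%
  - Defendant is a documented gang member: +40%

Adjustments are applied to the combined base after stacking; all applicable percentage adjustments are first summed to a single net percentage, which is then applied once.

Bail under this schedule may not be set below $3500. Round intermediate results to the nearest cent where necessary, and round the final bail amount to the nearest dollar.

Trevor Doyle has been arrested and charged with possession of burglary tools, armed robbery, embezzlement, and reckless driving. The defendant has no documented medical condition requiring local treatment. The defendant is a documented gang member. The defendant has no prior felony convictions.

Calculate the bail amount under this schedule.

$310240

Base amounts from the schedule: possession of burglary tools $500; armed robbery $170600; embezzlement $15500; reckless driving $6750.
Stacking rule: highest base plus $17000 per additional charge. Highest is armed robbery at $170600; 3 additional charges → +$51000. Combined base = $221600.
Defendant is a documented gang member (+40%): $221600 × 1.4 = $310240.
$310240 is at or above the $3500 minimum.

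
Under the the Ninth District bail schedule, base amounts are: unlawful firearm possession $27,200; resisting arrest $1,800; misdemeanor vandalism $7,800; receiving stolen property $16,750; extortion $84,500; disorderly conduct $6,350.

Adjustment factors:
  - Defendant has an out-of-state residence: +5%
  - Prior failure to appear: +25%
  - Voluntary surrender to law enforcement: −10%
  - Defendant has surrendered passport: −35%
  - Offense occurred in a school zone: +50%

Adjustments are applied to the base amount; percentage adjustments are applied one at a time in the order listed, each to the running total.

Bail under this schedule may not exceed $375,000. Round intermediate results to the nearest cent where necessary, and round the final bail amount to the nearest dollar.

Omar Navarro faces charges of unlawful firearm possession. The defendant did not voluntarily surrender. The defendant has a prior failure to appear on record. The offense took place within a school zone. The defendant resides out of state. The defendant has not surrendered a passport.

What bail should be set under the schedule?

Base amounts from the schedule: unlawful firearm possession $27,200.
Single charge. Combined base = $27,200.
Defendant has an out-of-state residence (+5%): $27,200 × 1.05 = $28,560.
Prior failure to appear (+25%): $28,560 × 1.25 = $35,700.
Offense occurred in a school zone (+50%): $35,700 × 1.5 = $53,550.
$53,550 is within the $375,000 maximum.

$53,550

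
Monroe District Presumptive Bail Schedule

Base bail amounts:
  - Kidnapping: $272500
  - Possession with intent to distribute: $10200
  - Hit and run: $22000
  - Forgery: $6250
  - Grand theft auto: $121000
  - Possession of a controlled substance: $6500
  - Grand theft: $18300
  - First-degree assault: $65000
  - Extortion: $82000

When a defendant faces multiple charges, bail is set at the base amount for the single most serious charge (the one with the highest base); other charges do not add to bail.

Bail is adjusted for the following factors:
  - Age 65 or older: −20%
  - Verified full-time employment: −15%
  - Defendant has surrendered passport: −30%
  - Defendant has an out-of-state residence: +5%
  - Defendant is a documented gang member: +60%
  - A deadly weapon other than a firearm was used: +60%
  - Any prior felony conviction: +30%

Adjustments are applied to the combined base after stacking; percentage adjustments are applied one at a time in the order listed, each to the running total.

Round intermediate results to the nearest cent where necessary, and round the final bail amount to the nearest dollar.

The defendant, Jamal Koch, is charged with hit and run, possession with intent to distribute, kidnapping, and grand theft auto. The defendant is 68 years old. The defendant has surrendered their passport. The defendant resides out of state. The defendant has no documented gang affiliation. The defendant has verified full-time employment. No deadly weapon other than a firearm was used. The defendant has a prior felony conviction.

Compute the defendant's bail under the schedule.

$177054

Base amounts from the schedule: hit and run $22000; possession with intent to distribute $10200; kidnapping $272500; grand theft auto $121000.
Stacking rule: use the highest base only. Highest is kidnapping at $272500. Combined base = $272500.
Age 65 or older (−20%): $272500 × 0.8 = $218000.
Verified full-time employment (−15%): $218000 × 0.85 = $185300.
Defendant has surrendered passport (−30%): $185300 × 0.7 = $129710.
Defendant has an out-of-state residence (+5%): $129710 × 1.05 = $136195.50.
Any prior felony conviction (+30%): $136195.50 × 1.3 = $177054.15.
Rounded to the nearest dollar: $177054.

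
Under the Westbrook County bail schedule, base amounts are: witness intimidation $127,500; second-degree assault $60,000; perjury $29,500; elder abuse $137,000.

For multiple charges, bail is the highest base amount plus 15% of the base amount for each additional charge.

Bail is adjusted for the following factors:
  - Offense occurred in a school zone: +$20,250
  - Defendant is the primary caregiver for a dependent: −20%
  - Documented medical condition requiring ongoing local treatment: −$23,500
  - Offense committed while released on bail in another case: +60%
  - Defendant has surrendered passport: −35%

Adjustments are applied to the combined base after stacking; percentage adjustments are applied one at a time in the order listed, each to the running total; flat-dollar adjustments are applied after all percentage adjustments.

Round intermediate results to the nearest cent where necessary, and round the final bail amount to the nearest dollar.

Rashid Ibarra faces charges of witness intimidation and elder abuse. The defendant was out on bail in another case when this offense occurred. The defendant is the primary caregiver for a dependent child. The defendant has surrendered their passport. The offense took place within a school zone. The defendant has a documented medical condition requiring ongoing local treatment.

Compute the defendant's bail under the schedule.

Base amounts from the schedule: witness intimidation $127,500; elder abuse $137,000.
Stacking rule: highest base plus 15% of each additional charge. Highest is elder abuse at $137,000. Additional: $127,500 × 15% = $19,125. Combined base = $137,000 + $19,125 = $156,125.
Defendant is the primary caregiver for a dependent (−20%): $156,125 × 0.8 = $124,900.
Offense committed while released on bail in another case (+60%): $124,900 × 1.6 = $199,840.
Defendant has surrendered passport (−35%): $199,840 × 0.65 = $129,896.
Offense occurred in a school zone (+$20,250 flat): $129,896 + $20,250 = $150,146.
Documented medical condition requiring ongoing local treatment (−$23,500 flat): $150,146 − $23,500 = $126,646.

$126,646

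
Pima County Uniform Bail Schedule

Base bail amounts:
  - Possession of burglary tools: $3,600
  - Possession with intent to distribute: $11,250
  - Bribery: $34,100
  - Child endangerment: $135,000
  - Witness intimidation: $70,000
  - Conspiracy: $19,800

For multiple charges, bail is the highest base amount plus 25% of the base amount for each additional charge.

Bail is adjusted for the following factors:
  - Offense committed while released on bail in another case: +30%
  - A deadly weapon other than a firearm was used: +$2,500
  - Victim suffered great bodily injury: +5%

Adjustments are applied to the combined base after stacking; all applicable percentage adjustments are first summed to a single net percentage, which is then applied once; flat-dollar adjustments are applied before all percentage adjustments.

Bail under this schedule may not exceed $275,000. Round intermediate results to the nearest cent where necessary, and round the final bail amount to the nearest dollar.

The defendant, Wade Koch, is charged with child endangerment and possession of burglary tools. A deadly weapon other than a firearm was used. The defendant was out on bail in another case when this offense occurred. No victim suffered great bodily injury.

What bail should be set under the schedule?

$179,920

Base amounts from the schedule: child endangerment $135,000; possession of burglary tools $3,600.
Stacking rule: highest base plus 25% of each additional charge. Highest is child endangerment at $135,000. Additional: $3,600 × 25% = $900. Combined base = $135,000 + $900 = $135,900.
A deadly weapon other than a firearm was used (+$2,500 flat): $135,900 + $2,500 = $138,400.
Offense committed while released on bail in another case (+30%): $138,400 × 1.3 = $179,920.
$179,920 is within the $275,000 maximum.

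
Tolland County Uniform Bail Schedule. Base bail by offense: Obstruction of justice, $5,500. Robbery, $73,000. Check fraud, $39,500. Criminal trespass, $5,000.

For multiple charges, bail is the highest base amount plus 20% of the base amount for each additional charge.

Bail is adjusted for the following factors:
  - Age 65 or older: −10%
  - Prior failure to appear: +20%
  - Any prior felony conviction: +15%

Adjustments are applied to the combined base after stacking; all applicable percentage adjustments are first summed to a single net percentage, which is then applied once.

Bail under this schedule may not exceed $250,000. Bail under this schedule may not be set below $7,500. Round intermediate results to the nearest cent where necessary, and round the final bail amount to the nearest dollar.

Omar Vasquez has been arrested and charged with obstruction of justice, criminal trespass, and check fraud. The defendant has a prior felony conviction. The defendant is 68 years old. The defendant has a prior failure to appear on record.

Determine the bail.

Base amounts from the schedule: obstruction of justice $5,500; criminal trespass $5,000; check fraud $39,500.
Stacking rule: highest base plus 20% of each additional charge. Highest is check fraud at $39,500. Additional: $5,500 × 20% = $1,100; $5,000 × 20% = $1,000. Combined base = $39,500 + $2,100 = $41,600.
Net percentage adjustment: −10% +20% +15% = +25%. $41,600 × 1.25 = $52,000.
$52,000 is within the $250,000 maximum.
$52,000 is at or above the $7,500 minimum.

$52,000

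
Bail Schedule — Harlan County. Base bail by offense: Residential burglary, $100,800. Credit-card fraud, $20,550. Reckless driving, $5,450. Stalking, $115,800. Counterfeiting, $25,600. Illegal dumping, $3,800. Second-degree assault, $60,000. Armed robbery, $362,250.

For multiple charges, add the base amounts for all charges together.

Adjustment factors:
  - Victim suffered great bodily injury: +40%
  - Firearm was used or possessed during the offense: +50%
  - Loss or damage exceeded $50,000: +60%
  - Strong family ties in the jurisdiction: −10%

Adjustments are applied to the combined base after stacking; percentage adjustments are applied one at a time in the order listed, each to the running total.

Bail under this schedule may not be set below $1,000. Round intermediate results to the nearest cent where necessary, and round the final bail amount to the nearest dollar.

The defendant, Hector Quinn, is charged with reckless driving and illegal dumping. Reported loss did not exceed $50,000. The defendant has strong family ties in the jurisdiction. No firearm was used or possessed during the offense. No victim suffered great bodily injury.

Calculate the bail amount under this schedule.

$8,325

Base amounts from the schedule: reckless driving $5,450; illegal dumping $3,800.
Stacking rule: sum of all bases. $5,450 + $3,800 = $9,250.
Strong family ties in the jurisdiction (−10%): $9,250 × 0.9 = $8,325.
$8,325 is at or above the $1,000 minimum.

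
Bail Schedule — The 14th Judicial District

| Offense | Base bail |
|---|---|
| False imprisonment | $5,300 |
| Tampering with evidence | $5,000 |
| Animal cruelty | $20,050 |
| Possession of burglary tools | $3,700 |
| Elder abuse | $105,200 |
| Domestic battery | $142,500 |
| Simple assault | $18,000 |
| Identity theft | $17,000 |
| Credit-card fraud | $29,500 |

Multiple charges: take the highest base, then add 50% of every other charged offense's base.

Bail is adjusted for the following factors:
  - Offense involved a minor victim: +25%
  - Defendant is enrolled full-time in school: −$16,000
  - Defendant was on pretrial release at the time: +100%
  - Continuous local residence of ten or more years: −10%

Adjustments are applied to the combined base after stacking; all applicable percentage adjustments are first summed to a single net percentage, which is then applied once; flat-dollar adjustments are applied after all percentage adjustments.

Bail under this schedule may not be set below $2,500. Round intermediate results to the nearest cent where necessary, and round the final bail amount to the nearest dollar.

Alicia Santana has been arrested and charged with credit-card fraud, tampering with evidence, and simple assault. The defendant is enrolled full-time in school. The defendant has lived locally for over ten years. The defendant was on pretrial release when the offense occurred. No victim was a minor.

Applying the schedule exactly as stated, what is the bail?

$61,900

Base amounts from the schedule: credit-card fraud $29,500; tampering with evidence $5,000; simple assault $18,000.
Stacking rule: highest base plus 50% of each additional charge. Highest is credit-card fraud at $29,500. Additional: $5,000 × 50% = $2,500; $18,000 × 50% = $9,000. Combined base = $29,500 + $11,500 = $41,000.
Net percentage adjustment: +100% −10% = +90%. $41,000 × 1.9 = $77,900.
Defendant is enrolled full-time in school (−$16,000 flat): $77,900 − $16,000 = $61,900.
$61,900 is at or above the $2,500 minimum.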